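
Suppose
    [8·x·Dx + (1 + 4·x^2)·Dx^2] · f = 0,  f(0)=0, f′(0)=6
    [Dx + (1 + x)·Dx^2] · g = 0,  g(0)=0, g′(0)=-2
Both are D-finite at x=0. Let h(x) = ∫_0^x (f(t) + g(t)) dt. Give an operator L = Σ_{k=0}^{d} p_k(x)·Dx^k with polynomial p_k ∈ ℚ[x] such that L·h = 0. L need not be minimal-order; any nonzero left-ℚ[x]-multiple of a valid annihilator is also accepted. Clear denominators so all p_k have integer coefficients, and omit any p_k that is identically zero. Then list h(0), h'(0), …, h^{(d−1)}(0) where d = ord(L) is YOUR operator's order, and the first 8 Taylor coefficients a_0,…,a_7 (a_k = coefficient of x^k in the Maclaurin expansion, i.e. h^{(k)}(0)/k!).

L = (-8 - 24·x + 96·x^2 + 32·x^3)·Dx^2 + (-10 - 16·x + 72·x^2 + 192·x^3 + 64·x^4)·Dx^3 + (-1 + 7·x + 8·x^2 + 32·x^3 + 48·x^4 + 16·x^5)·Dx^4  (order 4).
h: a_k = 0, 0, 2, 1/3, -13/6, 1/10, 47/15, 1/21, …
ICs: h(0) = 0, h′(0) = 0, h′′(0) = 4, h′′′(0) = 2.

f: a_k = 0, 6, 0, -8, 0, 96/5, 0, -384/7, …
g: a_k = 0, -2, 1, -2/3, 1/2, -2/5, 1/3, -2/7, …
Sum ⇒ L₀ = lclm(L_f,L_g) in ℚ(x)⟨Dx⟩.
h=∫h₀ ⇒ L = L₀·Dx.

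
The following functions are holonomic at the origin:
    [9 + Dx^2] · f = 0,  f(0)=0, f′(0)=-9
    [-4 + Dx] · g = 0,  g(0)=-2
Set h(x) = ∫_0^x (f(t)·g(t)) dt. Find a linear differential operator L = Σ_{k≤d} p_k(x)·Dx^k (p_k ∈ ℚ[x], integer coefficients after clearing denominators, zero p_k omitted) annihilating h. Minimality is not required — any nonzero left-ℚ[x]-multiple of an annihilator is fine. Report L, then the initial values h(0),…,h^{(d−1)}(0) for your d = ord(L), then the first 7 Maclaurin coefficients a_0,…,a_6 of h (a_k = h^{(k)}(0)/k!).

f: a_k = 0, -9, 0, 27/2, 0, -243/40, 0, …
g: a_k = -2, -8, -16, -64/3, -64/3, -256/15, -512/45, …
L₀ := L_f ⊗_s L_g (sym. prod.), ord ≤ 2.
h=∫h₀ ⇒ L = L₀·Dx.
L = 25·Dx - 8·Dx^2 + Dx^3  (order 3).
h: a_k = 0, 0, 9, 24, 117/4, 84/5, -79/40, …
ICs: h(0) = 0, h′(0) = 0, h′′(0) = 18.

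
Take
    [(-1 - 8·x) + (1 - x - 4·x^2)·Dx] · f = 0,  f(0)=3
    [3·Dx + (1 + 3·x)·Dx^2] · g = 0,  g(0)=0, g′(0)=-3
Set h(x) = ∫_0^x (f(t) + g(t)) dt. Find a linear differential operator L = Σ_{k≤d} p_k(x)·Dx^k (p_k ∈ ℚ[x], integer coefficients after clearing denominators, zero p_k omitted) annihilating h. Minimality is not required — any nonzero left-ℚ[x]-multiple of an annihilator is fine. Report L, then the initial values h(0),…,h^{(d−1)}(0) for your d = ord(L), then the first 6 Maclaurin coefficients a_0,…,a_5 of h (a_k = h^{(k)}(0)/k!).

L = (342 + 2178·x + 6624·x^2 + 6336·x^3 + 6912·x^4)·Dx^2 + (36 + 696·x + 4356·x^2 + 10176·x^3 + 12960·x^4 + 11520·x^5)·Dx^3 + (-13 - 101·x - 191·x^2 + 225·x^3 + 1440·x^4 + 2928·x^5 + 2304·x^6)·Dx^4  (order 4).
h: a_k = 0, 3, 0, 13/2, 9/2, 429/20, …
ICs: h(0) = 0, h′(0) = 3, h′′(0) = 0, h′′′(0) = 39.

f: a_k = 3, 3, 15, 27, 87, 195, …
g: a_k = 0, -3, 9/2, -9, 81/4, -243/5, …
f+g: L₀ = lclm(L_f,L_g), ord ≤ 1+2.
Integrate: L := L₀·Dx.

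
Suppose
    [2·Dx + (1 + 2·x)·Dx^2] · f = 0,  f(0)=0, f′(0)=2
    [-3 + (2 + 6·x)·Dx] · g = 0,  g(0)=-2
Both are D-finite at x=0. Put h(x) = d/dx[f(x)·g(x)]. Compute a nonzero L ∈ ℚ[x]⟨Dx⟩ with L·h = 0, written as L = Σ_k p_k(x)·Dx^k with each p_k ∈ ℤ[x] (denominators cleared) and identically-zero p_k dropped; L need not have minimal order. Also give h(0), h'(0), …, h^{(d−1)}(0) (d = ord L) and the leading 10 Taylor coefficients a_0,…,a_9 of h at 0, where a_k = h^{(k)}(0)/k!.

L = (39 + 180·x + 108·x^2) + (116 + 756·x + 1512·x^2 + 864·x^3)·Dx + (20 + 184·x + 612·x^2 + 864·x^3 + 432·x^4)·Dx^2  (order 2).
h: a_k = -4, -4, 31/2, -45, 3937/32, -52897/160, 1134179/1280, -5339567/2240, 370196803/57344, -3031606675/172032, …
ICs: h(0) = -4, h′(0) = -4.

f: a_k = 0, 2, -2, 8/3, -4, 32/5, -32/3, 128/7, -32, 512/9, …
g: a_k = -2, -3, 9/4, -27/8, 405/64, -1701/128, 15309/512, -72171/1024, 2814669/16384, -14073345/32768, …
Product ⇒ symmetric product L₀, ord ≤ 2.
h=h₀': d/dx-closure on L₀ ⇒ L.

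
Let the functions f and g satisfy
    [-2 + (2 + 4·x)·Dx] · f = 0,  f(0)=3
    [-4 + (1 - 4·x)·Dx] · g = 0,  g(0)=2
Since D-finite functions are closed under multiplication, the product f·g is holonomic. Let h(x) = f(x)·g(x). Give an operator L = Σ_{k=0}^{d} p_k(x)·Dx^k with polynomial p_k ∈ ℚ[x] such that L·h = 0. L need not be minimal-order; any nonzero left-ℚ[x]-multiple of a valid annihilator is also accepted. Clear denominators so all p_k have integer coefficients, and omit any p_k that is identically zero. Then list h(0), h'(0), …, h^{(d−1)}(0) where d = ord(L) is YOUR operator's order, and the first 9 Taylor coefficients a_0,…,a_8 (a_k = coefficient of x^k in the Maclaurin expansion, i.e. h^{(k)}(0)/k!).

L = (5 + 4·x) + (-1 + 2·x + 8·x^2)·Dx  (order 1).
h: a_k = 6, 30, 117, 471, 7521/4, 30105/4, 240777/8, 963207/8, 30821337/64, …
ICs: h(0) = 6.

f: a_k = 3, 3, -3/2, 3/2, -15/8, 21/8, -63/16, 99/16, -1287/128, …
g: a_k = 2, 8, 32, 128, 512, 2048, 8192, 32768, 131072, …
f·g: L₀ = L_f ⊗_s L_g, ord ≤ 1·1.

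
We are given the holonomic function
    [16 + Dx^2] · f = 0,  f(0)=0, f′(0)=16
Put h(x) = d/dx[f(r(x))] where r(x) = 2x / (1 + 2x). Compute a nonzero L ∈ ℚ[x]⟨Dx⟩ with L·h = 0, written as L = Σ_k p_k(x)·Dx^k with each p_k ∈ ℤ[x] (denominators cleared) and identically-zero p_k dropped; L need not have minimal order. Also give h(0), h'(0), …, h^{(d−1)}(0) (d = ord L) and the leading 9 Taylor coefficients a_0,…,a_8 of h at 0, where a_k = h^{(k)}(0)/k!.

L = (88 + 96·x + 96·x^2) + (12 + 72·x + 144·x^2 + 96·x^3)·Dx + (1 + 8·x + 24·x^2 + 32·x^3 + 16·x^4)·Dx^2  (order 2).
h: a_k = 32, -128, -640, 7168, -98816/3, 92160, -5040128/45, -20611072/45, 246603776/63, …
ICs: h(0) = 32, h′(0) = -128.

f: a_k = 0, 16, 0, -128/3, 0, 512/15, 0, -4096/315, 0, …
Substitute x→r, Dx→(1/r')Dx; clear ⇒ L₀.
Derive L from L₀ (diff closure).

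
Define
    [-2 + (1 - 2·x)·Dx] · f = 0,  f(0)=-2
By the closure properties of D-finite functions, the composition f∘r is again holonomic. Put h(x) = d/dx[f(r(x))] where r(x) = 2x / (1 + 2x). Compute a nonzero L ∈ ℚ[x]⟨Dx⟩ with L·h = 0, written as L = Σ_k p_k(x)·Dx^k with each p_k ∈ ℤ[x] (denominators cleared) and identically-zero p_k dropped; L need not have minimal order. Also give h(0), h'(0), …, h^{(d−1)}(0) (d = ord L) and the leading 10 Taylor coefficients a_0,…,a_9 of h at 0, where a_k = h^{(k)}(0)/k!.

L = 4 + (-1 + 2·x)·Dx  (order 1).
h: a_k = -8, -32, -96, -256, -640, -1536, -3584, -8192, -18432, -40960, …
ICs: h(0) = -8.

f: a_k = -2, -4, -8, -16, -32, -64, -128, -256, -512, -1024, …
f∘r: x↦r, Dx↦Dx/r' in L_f ⇒ L₀.
h₀' ⇒ L via d/dx closure of L₀.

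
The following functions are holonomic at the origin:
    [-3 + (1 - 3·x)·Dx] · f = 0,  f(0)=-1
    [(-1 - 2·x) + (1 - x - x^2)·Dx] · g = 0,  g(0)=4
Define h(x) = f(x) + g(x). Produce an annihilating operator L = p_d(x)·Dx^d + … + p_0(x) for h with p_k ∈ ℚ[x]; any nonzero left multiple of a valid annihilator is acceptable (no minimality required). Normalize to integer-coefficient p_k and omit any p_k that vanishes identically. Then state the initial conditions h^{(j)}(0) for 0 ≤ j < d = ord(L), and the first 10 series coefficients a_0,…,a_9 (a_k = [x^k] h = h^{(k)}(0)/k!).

L = (-6 - 36·x + 18·x^2 - 18·x^3) + (14 - 18·x - 24·x^2 + 18·x^3 - 36·x^4)·Dx + (-2 + 10·x - 15·x^2 + 10·x^3 - 9·x^5)·Dx^2  (order 2).
h: a_k = 3, 1, -1, -15, -61, -211, -677, -2103, -6425, -19463, …
ICs: h(0) = 3, h′(0) = 1.

f: a_k = -1, -3, -9, -27, -81, -243, -729, -2187, -6561, -19683, …
g: a_k = 4, 4, 8, 12, 20, 32, 52, 84, 136, 220, …
h₀=f+g: left-lcm gives L₀, ord ≤ 2.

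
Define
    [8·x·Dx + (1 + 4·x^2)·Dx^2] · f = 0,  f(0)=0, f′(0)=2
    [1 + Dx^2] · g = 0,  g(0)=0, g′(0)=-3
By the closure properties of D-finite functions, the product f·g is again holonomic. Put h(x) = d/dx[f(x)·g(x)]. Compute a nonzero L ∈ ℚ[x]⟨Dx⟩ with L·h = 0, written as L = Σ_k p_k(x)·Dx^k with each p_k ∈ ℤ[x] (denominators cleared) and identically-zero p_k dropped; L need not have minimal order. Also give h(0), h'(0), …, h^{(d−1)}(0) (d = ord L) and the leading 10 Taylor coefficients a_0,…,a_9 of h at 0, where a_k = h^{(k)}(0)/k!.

f: a_k = 0, 2, 0, -8/3, 0, 32/5, 0, -128/7, 0, 512/9, …
g: a_k = 0, -3, 0, 1/2, 0, -1/40, 0, 1/1680, 0, -1/120960, …
Sym-product of L_f,L_g gives L₀ (≤ ord 4).
Derive L from L₀ (diff closure).
L = (3893 + 34584·x^2 + 286832·x^4 + 57600·x^6 + 768·x^8 - 10240·x^10 + 4096·x^12) + (2192·x + 44864·x^3 + 156160·x^5 + 51200·x^7 + 20480·x^9 + 16384·x^11)·Dx + (3978 + 36208·x^2 + 296160·x^4 + 76288·x^6 + 9728·x^8 - 4096·x^10 + 8192·x^12)·Dx^2 + (2192·x + 44864·x^3 + 156160·x^5 + 51200·x^7 + 20480·x^9 + 16384·x^11)·Dx^3 + (85 + 1624·x^2 + 9328·x^4 + 18688·x^6 + 8960·x^8 + 6144·x^10 + 4096·x^12)·Dx^4  (order 4).
h: a_k = 0, -12, 0, 36, 0, -247/2, 0, 465, 0, -54423269/30240, …
ICs: h(0) = 0, h′(0) = -12, h′′(0) = 0, h′′′(0) = 216.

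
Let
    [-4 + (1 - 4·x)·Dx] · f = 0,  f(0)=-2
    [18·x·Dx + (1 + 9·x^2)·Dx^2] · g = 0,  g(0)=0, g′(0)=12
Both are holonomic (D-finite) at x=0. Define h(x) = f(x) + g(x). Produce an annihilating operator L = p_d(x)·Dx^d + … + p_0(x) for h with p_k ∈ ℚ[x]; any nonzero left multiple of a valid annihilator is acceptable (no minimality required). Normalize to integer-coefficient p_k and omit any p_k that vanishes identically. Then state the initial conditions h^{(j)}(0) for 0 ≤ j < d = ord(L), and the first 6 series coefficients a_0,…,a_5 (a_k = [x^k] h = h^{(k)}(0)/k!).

L = (-72 + 1152·x + 1944·x^2)·Dx + (57 - 72·x + 765·x^2 + 1944·x^3)·Dx^2 + (-4 + 7·x + 63·x^3 + 324·x^4)·Dx^3  (order 3).
h: a_k = -2, 4, -32, -164, -512, -9268/5, …
ICs: h(0) = -2, h′(0) = 4, h′′(0) = -64.

f: a_k = -2, -8, -32, -128, -512, -2048, …
g: a_k = 0, 12, 0, -36, 0, 972/5, …
f+g: L₀ = lclm(L_f,L_g), ord ≤ 1+2.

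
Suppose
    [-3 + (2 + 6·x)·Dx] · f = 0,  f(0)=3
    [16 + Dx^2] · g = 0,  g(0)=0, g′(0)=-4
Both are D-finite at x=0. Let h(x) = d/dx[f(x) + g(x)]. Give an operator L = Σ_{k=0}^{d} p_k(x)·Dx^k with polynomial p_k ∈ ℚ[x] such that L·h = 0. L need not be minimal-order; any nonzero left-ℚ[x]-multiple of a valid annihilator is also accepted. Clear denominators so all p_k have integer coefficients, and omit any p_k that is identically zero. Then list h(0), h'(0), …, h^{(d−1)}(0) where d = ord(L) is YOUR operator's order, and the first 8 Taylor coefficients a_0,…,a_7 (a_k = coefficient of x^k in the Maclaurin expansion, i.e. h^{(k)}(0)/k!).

f: a_k = 3, 9/2, -27/8, 81/16, -1215/128, 5103/256, -45927/1024, 216513/2048, …
g: a_k = 0, -4, 0, 32/3, 0, -128/15, 0, 1024/315, …
L₀ := lclm(L_f,L_g); ord L₀ ≤ 1+2.
h=h₀': d/dx-closure on L₀ ⇒ L.
L = (-9552 - 18432·x - 27648·x^2) + (-2912 - 21024·x - 55296·x^2 - 55296·x^3)·Dx + (-597 - 1152·x - 1728·x^2)·Dx^2 + (-182 - 1314·x - 3456·x^2 - 3456·x^3)·Dx^3  (order 3).
h: a_k = 1/2, -27/4, 755/16, -1215/32, 43777/768, -137781/512, 70298747/92160, -8444007/4096, …
ICs: h(0) = 1/2, h′(0) = -27/4, h′′(0) = 755/8.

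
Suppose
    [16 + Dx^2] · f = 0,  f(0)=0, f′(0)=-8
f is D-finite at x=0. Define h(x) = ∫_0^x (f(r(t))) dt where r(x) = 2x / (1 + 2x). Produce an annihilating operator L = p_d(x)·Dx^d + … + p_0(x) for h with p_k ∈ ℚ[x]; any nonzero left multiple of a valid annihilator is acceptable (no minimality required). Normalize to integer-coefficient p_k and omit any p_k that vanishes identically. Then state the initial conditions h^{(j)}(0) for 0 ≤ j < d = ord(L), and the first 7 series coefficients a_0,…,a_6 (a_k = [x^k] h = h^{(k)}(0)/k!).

L = 64·Dx + (4 + 24·x + 48·x^2 + 32·x^3)·Dx^2 + (1 + 8·x + 24·x^2 + 32·x^3 + 16·x^4)·Dx^3  (order 3).
h: a_k = 0, 0, -8, 32/3, 80/3, -896/5, 24704/45, …
ICs: h(0) = 0, h′(0) = 0, h′′(0) = -16.

f: a_k = 0, -8, 0, 64/3, 0, -256/15, 0, …
Change of var in L_f (x↦r) gives L₀.
h=∫₀ˣh₀: take L = L₀·Dx.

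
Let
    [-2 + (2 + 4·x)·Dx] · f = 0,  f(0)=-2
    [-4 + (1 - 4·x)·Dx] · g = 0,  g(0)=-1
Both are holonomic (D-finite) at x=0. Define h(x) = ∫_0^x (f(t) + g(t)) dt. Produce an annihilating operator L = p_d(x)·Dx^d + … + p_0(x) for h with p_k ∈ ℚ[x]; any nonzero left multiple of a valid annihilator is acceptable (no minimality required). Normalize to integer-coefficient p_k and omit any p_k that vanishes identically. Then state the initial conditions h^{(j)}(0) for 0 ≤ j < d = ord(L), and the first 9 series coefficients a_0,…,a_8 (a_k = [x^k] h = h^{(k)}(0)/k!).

L = (12 + 16·x)·Dx + (-11 - 40·x - 48·x^2)·Dx^2 + (1 + 2·x - 16·x^2 - 32·x^3)·Dx^3  (order 3).
h: a_k = 0, -3, -3, -5, -65/4, -1019/20, -4103/24, -32747/56, -131105/64, …
ICs: h(0) = 0, h′(0) = -3, h′′(0) = -6.

f: a_k = -2, -2, 1, -1, 5/4, -7/4, 21/8, -33/8, 429/64, …
g: a_k = -1, -4, -16, -64, -256, -1024, -4096, -16384, -65536, …
Sum ⇒ L₀ = lclm(L_f,L_g) in ℚ(x)⟨Dx⟩.
h=∫h₀ ⇒ L = L₀·Dx.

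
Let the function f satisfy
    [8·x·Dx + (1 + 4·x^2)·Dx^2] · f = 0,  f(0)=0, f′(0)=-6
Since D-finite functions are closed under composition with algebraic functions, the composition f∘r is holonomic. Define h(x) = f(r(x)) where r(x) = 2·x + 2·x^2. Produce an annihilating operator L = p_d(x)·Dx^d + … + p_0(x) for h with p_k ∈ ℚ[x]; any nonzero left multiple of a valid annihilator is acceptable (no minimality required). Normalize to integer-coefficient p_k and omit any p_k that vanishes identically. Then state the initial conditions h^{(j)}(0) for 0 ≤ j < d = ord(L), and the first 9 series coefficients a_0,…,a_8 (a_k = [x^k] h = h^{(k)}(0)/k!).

L = (-2 + 32·x + 128·x^2 + 192·x^3 + 96·x^4)·Dx + (1 + 2·x + 16·x^2 + 64·x^3 + 80·x^4 + 32·x^5)·Dx^2  (order 2).
h: a_k = 0, -12, -12, 64, 192, -2112/5, -3008, 6144/7, 43008, …
ICs: h(0) = 0, h′(0) = -12.

f: a_k = 0, -6, 0, 8, 0, -96/5, 0, 384/7, 0, …
f∘r: x↦r, Dx↦Dx/r' in L_f ⇒ L₀.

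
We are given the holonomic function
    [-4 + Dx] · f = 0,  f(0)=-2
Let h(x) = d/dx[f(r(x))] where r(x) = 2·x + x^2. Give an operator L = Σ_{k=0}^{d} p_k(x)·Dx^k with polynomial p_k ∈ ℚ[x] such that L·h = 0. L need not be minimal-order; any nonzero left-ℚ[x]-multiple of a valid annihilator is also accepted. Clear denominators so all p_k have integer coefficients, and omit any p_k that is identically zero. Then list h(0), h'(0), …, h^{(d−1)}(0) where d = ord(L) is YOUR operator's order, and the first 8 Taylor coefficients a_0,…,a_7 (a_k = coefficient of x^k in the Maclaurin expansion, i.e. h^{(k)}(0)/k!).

L = (9 + 16·x + 8·x^2) + (-1 - x)·Dx  (order 1).
h: a_k = -16, -144, -704, -7360/3, -6784, -236416/15, -1434112/45, -6030848/105, …
ICs: h(0) = -16.

f: a_k = -2, -8, -16, -64/3, -64/3, -256/15, -512/45, -2048/315, …
Change of var in L_f (x↦r) gives L₀.
h=h₀': d/dx-closure on L₀ ⇒ L.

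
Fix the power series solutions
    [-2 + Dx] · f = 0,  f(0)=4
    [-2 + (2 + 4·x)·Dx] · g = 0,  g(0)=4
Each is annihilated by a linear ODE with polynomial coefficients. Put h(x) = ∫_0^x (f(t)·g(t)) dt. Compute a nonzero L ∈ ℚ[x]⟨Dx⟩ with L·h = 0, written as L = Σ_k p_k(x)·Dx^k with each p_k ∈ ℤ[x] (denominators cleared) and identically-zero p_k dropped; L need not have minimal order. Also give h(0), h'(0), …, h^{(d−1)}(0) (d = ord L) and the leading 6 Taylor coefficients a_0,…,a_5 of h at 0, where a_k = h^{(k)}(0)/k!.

L = (-3 - 4·x)·Dx + (1 + 2·x)·Dx^2  (order 2).
h: a_k = 0, 16, 24, 56/3, 34/3, 22/5, …
ICs: h(0) = 0, h′(0) = 16.

f: a_k = 4, 8, 8, 16/3, 8/3, 16/15, …
g: a_k = 4, 4, -2, 2, -5/2, 7/2, …
h₀=f·g: eliminate ⇒ L₀, order ≤ 1·1.
∫: right-multiply L₀ by Dx.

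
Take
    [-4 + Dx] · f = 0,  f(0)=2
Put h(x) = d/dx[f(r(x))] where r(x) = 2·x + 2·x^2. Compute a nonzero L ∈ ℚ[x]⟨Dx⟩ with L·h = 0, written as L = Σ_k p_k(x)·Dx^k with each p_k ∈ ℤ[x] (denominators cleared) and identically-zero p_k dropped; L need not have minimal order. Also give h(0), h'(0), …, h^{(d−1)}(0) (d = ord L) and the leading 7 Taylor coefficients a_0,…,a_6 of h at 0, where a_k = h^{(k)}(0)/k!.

L = (10 + 32·x + 32·x^2) + (-1 - 2·x)·Dx  (order 1).
h: a_k = 16, 160, 896, 11008/3, 36352/3, 510976/15, 757760/9, …
ICs: h(0) = 16.

f: a_k = 2, 8, 16, 64/3, 64/3, 256/15, 512/45, …
Substitute x→r, Dx→(1/r')Dx; clear ⇒ L₀.
Differentiate: ansatz ord ≤ ord L₀ ⇒ L.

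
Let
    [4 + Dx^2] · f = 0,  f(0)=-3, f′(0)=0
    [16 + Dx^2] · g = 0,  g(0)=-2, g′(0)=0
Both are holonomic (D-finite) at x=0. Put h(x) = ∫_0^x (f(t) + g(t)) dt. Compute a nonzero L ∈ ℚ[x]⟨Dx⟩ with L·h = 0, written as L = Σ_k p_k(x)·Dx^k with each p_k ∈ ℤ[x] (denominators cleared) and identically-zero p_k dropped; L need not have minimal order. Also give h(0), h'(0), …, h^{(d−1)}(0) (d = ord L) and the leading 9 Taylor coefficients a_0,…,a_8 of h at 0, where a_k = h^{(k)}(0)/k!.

L = 64·Dx + 20·Dx^3 + Dx^5  (order 5).
h: a_k = 0, -5, 0, 22/3, 0, -14/3, 0, 524/315, 0, …
ICs: h(0) = 0, h′(0) = -5, h′′(0) = 0, h′′′(0) = 44, h′′′′(0) = 0.

f: a_k = -3, 0, 6, 0, -2, 0, 4/15, 0, -2/105, …
g: a_k = -2, 0, 16, 0, -64/3, 0, 512/45, 0, -1024/315, …
Sum ⇒ L₀ = lclm(L_f,L_g) in ℚ(x)⟨Dx⟩.
h=∫h₀ ⇒ L = L₀·Dx.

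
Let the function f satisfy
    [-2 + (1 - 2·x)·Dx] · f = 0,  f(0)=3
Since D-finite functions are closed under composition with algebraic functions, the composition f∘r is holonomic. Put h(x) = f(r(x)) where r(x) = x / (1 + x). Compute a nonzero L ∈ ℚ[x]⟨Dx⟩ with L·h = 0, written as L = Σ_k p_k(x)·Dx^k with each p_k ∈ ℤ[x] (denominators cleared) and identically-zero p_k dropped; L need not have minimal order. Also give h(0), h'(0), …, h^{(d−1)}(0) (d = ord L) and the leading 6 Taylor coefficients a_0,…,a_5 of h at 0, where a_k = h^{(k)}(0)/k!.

L = 2 + (-1 + x^2)·Dx  (order 1).
h: a_k = 3, 6, 6, 6, 6, 6, …
ICs: h(0) = 3.

f: a_k = 3, 6, 12, 24, 48, 96, …
Substitute x→r, Dx→(1/r')Dx; clear ⇒ L₀.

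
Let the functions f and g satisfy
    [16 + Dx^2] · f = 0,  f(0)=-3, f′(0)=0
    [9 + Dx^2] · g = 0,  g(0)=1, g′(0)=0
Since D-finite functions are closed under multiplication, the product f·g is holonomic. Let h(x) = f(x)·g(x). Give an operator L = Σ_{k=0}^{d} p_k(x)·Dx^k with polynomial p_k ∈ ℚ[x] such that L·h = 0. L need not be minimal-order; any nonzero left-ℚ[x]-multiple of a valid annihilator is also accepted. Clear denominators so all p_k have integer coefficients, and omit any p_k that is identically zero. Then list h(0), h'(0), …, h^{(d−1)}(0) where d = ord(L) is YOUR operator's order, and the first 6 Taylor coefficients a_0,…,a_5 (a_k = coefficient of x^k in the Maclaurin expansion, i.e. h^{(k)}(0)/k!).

f: a_k = -3, 0, 24, 0, -32, 0, …
g: a_k = 1, 0, -9/2, 0, 27/8, 0, …
Sym-product of L_f,L_g gives L₀ (≤ ord 4).
L = 49 + 50·Dx^2 + Dx^4  (order 4).
h: a_k = -3, 0, 75/2, 0, -1201/8, 0, …
ICs: h(0) = -3, h′(0) = 0, h′′(0) = 75, h′′′(0) = 0.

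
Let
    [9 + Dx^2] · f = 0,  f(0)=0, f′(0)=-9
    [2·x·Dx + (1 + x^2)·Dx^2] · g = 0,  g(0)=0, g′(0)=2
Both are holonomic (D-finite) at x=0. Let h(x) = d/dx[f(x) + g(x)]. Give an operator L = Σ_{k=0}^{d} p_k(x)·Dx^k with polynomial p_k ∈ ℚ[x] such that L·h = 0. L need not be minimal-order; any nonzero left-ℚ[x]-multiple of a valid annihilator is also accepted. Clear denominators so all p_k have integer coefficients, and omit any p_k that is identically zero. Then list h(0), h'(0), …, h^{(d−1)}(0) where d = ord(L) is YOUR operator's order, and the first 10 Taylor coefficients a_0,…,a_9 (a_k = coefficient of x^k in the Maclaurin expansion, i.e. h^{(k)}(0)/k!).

L = (-54·x + 540·x^3 + 162·x^5) + (63 + 279·x^2 + 297·x^4 + 81·x^6)·Dx + (-6·x + 60·x^3 + 18·x^5)·Dx^2 + (7 + 31·x^2 + 33·x^4 + 9·x^6)·Dx^3  (order 3).
h: a_k = -7, 0, 77/2, 0, -227/8, 0, 569/80, 0, 2399/4480, 0, …
ICs: h(0) = -7, h′(0) = 0, h′′(0) = 77.

f: a_k = 0, -9, 0, 27/2, 0, -243/40, 0, 729/560, 0, -729/4480, …
g: a_k = 0, 2, 0, -2/3, 0, 2/5, 0, -2/7, 0, 2/9, …
L₀ := lclm(L_f,L_g); ord L₀ ≤ 2+2.
Differentiate: ansatz ord ≤ ord L₀ ⇒ L.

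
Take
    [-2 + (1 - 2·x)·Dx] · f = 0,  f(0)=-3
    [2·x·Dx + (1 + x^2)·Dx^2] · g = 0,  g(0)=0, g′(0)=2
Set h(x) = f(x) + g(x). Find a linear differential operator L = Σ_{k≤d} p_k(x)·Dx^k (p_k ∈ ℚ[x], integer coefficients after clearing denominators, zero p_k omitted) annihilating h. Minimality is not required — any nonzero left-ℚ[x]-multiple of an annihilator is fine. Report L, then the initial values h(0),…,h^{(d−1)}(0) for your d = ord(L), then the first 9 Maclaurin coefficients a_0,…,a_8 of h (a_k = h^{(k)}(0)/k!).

L = (-4 + 32·x + 12·x^2)·Dx + (13 - 4·x + 25·x^2 + 12·x^3)·Dx^2 + (-2 + 3·x + 3·x^3 + 2·x^4)·Dx^3  (order 3).
h: a_k = -3, -4, -12, -74/3, -48, -478/5, -192, -2690/7, -768, …
ICs: h(0) = -3, h′(0) = -4, h′′(0) = -24.

f: a_k = -3, -6, -12, -24, -48, -96, -192, -384, -768, …
g: a_k = 0, 2, 0, -2/3, 0, 2/5, 0, -2/7, 0, …
Sum ⇒ L₀ = lclm(L_f,L_g) in ℚ(x)⟨Dx⟩.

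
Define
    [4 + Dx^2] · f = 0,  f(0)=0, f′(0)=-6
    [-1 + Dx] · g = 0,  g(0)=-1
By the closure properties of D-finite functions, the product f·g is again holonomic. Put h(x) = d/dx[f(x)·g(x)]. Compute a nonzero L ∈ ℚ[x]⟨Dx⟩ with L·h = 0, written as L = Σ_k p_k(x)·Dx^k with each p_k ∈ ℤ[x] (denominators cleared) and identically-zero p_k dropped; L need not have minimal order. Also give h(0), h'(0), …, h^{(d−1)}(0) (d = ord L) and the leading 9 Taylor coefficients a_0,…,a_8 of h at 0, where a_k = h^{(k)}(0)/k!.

L = 5 - 2·Dx + Dx^2  (order 2).
h: a_k = 6, 12, -3, -12, -19/4, 11/10, 139/120, 1/5, -359/6720, …
ICs: h(0) = 6, h′(0) = 12.

f: a_k = 0, -6, 0, 4, 0, -4/5, 0, 8/105, 0, …
g: a_k = -1, -1, -1/2, -1/6, -1/24, -1/120, -1/720, -1/5040, -1/40320, …
h₀=f·g: eliminate ⇒ L₀, order ≤ 2·1.
h₀' ⇒ L via d/dx closure of L₀.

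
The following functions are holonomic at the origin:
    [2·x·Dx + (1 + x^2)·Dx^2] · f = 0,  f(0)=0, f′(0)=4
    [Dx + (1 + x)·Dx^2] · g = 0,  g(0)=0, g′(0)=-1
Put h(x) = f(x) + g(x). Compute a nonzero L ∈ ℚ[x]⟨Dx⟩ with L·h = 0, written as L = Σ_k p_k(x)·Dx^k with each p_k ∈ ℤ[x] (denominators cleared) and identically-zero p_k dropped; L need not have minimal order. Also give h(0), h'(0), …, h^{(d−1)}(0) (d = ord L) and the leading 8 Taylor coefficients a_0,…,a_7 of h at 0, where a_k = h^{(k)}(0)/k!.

f: a_k = 0, 4, 0, -4/3, 0, 4/5, 0, -4/7, …
g: a_k = 0, -1, 1/2, -1/3, 1/4, -1/5, 1/6, -1/7, …
L₀ := lclm(L_f,L_g); ord L₀ ≤ 2+2.
L = (-2 - 6·x + 6·x^2 + 2·x^3)·Dx + (-4 - 4·x + 12·x^3 + 4·x^4)·Dx^2 + (-1 + x + 2·x^2 + 2·x^3 + 3·x^4 + x^5)·Dx^3  (order 3).
h: a_k = 0, 3, 1/2, -5/3, 1/4, 3/5, 1/6, -5/7, …
ICs: h(0) = 0, h′(0) = 3, h′′(0) = 1.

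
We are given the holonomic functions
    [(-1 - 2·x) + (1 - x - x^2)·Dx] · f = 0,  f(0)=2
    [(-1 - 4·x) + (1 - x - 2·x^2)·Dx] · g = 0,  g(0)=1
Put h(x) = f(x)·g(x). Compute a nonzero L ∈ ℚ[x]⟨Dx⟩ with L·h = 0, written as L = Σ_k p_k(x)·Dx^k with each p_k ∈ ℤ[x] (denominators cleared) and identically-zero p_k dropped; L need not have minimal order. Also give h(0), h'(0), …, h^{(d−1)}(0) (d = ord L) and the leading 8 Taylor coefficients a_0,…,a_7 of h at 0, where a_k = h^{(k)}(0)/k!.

f: a_k = 2, 2, 4, 6, 10, 16, 26, 42, …
g: a_k = 1, 1, 3, 5, 11, 21, 43, 85, …
L₀ := L_f ⊗_s L_g (sym. prod.), ord ≤ 1.
L = (-2 - 4·x + 9·x^2 + 8·x^3) + (1 - 2·x - 2·x^2 + 3·x^3 + 2·x^4)·Dx  (order 1).
h: a_k = 2, 4, 12, 26, 60, 128, 274, 572, …
ICs: h(0) = 2.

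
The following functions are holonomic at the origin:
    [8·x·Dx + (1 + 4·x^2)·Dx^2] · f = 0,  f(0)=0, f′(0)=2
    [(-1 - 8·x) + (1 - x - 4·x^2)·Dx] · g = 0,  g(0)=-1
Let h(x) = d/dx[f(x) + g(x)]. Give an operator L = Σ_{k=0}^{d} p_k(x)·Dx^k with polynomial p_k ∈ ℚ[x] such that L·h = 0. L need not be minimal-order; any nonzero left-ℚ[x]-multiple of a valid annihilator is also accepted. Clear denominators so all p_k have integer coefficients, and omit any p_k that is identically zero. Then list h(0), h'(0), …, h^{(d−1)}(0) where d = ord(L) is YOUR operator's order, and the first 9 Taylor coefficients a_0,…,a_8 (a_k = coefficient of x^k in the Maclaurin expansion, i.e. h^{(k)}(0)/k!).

L = (40 - 160·x - 2272·x^2 - 4608·x^3 - 16896·x^4 - 6144·x^6) + (-31 - 264·x - 364·x^2 - 2208·x^3 - 4160·x^4 - 12800·x^5 - 768·x^6 - 6144·x^7)·Dx + (5 + 11·x + 80·x^2 - 116·x^3 - 80·x^4 - 704·x^5 - 1536·x^6 - 256·x^7 - 1024·x^8)·Dx^2  (order 2).
h: a_k = 1, -10, -35, -116, -293, -1086, -3215, -9320, -25849, …
ICs: h(0) = 1, h′(0) = -10.

f: a_k = 0, 2, 0, -8/3, 0, 32/5, 0, -128/7, 0, …
g: a_k = -1, -1, -5, -9, -29, -65, -181, -441, -1165, …
f+g: L₀ = lclm(L_f,L_g), ord ≤ 2+1.
h=h₀': d/dx-closure on L₀ ⇒ L.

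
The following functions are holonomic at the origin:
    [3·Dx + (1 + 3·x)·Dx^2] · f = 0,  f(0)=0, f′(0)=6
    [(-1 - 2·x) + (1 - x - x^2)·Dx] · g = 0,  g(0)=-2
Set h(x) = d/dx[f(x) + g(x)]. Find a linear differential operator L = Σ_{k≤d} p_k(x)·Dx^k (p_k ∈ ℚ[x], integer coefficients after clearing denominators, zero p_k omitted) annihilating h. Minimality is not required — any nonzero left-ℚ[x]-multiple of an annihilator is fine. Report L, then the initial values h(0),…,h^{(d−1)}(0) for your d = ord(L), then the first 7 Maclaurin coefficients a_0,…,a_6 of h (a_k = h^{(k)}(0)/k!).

L = (-126 - 342·x - 468·x^2 - 180·x^3 - 108·x^4) + (-156·x - 576·x^2 - 672·x^3 - 378·x^4 - 180·x^5)·Dx + (7 + 35·x + 29·x^2 - 63·x^3 - 99·x^4 - 93·x^5 - 36·x^6)·Dx^2  (order 2).
h: a_k = 4, -26, 36, -202, 406, -1614, 4080, …
ICs: h(0) = 4, h′(0) = -26.

f: a_k = 0, 6, -9, 18, -81/2, 486/5, -243, …
g: a_k = -2, -2, -4, -6, -10, -16, -26, …
h₀=f+g: left-lcm gives L₀, ord ≤ 3.
Derive L from L₀ (diff closure).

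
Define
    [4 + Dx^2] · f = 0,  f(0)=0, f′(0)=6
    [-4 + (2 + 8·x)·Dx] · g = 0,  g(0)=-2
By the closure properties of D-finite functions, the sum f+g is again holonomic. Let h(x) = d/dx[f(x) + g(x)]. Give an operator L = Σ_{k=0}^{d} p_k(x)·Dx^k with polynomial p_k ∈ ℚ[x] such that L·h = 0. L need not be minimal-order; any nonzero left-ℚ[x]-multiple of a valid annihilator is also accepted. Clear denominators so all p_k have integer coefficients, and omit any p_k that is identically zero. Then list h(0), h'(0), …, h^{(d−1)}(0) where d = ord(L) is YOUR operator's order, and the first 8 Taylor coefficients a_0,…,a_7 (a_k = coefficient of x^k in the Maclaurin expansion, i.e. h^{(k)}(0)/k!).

L = (-32 - 16·x - 32·x^2) + (-4 - 24·x - 48·x^2 - 64·x^3)·Dx + (-8 - 4·x - 8·x^2)·Dx^2 + (-1 - 6·x - 12·x^2 - 16·x^3)·Dx^3  (order 3).
h: a_k = 2, 8, -36, 80, -276, 1008, -55448/15, 13728, …
ICs: h(0) = 2, h′(0) = 8, h′′(0) = -72.

f: a_k = 0, 6, 0, -4, 0, 4/5, 0, -8/105, …
g: a_k = -2, -4, 4, -8, 20, -56, 168, -528, …
f+g: L₀ = lclm(L_f,L_g), ord ≤ 2+1.
Differentiate: ansatz ord ≤ ord L₀ ⇒ L.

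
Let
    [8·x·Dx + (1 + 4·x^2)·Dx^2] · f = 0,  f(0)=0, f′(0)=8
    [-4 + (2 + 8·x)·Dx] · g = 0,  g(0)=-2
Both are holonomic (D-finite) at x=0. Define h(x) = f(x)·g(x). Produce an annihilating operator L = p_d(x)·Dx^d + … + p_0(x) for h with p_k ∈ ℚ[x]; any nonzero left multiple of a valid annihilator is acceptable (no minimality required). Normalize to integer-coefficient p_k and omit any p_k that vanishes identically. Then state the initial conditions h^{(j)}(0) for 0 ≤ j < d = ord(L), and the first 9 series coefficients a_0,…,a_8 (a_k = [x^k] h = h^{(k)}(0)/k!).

f: a_k = 0, 8, 0, -32/3, 0, 128/5, 0, -512/7, 0, …
g: a_k = -2, -4, 4, -8, 20, -56, 168, -528, 1716, …
Product ⇒ symmetric product L₀, ord ≤ 2.
L = (12 - 16·x - 16·x^2) + (-4 - 8·x + 48·x^2 + 64·x^3)·Dx + (1 + 8·x + 20·x^2 + 32·x^3 + 64·x^4)·Dx^2  (order 2).
h: a_k = 0, -16, -32, 160/3, -64/3, 992/15, -6976/15, 144832/105, -371584/105, …
ICs: h(0) = 0, h′(0) = -16.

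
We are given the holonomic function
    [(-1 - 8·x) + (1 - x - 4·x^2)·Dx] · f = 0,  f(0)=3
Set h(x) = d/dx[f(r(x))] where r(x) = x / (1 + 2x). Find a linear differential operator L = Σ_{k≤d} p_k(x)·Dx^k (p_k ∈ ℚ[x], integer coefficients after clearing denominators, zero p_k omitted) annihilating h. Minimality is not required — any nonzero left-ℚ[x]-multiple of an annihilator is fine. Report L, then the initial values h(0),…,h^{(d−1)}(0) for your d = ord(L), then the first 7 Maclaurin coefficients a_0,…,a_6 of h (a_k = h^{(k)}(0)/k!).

f: a_k = 3, 3, 15, 27, 87, 195, 543, …
L₀ from L_f via x↦r, Dx↦r'^{-1}Dx.
Derive L from L₀ (diff closure).
L = (6 + 12·x + 72·x^2 + 80·x^3) + (-1 - 15·x - 54·x^2 - 36·x^3 + 40·x^4)·Dx  (order 1).
h: a_k = 3, 18, -63, 324, -1425, 6102, -25347, …
ICs: h(0) = 3.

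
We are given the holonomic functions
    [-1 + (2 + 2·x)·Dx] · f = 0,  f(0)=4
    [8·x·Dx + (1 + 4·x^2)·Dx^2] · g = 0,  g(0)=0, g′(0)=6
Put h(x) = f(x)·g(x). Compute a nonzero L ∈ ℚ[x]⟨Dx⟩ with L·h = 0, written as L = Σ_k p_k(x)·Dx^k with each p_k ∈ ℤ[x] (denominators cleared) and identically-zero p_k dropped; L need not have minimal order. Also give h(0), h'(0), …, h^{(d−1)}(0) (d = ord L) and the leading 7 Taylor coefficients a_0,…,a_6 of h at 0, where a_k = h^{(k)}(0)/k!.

f: a_k = 4, 2, -1/2, 1/4, -5/32, 7/64, -21/256, …
g: a_k = 0, 6, 0, -8, 0, 96/5, 0, …
f·g: L₀ = L_f ⊗_s L_g, ord ≤ 1·2.
L = (3 - 16·x - 4·x^2) + (-4 + 28·x + 48·x^2 + 16·x^3)·Dx + (4 + 8·x + 20·x^2 + 32·x^3 + 16·x^4)·Dx^2  (order 2).
h: a_k = 0, 24, 12, -35, -29/2, 6389/80, 5929/160, …
ICs: h(0) = 0, h′(0) = 24.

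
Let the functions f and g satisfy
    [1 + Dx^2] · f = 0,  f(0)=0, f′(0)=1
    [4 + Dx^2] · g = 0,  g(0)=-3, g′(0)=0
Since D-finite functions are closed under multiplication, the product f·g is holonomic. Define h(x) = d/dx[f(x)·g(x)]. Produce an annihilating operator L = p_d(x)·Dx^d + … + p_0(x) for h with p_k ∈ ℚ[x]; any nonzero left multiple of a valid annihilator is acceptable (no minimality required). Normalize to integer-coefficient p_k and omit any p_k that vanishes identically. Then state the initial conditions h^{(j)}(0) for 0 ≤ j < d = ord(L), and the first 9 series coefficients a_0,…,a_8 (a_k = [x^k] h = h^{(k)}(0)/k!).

L = 9 + 10·Dx^2 + Dx^4  (order 4).
h: a_k = -3, 0, 39/2, 0, -121/8, 0, 1093/240, 0, -9841/13440, …
ICs: h(0) = -3, h′(0) = 0, h′′(0) = 39, h′′′(0) = 0.

f: a_k = 0, 1, 0, -1/6, 0, 1/120, 0, -1/5040, 0, …
g: a_k = -3, 0, 6, 0, -2, 0, 4/15, 0, -2/105, …
f·g: L₀ = L_f ⊗_s L_g, ord ≤ 2·2.
h₀' ⇒ L via d/dx closure of L₀.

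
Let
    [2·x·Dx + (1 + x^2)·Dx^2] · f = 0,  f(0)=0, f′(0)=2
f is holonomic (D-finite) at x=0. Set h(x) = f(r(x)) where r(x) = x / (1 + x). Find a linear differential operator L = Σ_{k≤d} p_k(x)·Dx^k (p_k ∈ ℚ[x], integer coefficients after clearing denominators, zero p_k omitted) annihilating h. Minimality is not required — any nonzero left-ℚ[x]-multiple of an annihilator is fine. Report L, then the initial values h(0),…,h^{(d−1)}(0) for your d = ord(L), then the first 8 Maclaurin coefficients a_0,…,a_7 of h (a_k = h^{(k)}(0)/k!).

L = (2 + 4·x)·Dx + (1 + 2·x + 2·x^2)·Dx^2  (order 2).
h: a_k = 0, 2, -2, 4/3, 0, -8/5, 8/3, -16/7, …
ICs: h(0) = 0, h′(0) = 2.

f: a_k = 0, 2, 0, -2/3, 0, 2/5, 0, -2/7, …
Change of var in L_f (x↦r) gives L₀.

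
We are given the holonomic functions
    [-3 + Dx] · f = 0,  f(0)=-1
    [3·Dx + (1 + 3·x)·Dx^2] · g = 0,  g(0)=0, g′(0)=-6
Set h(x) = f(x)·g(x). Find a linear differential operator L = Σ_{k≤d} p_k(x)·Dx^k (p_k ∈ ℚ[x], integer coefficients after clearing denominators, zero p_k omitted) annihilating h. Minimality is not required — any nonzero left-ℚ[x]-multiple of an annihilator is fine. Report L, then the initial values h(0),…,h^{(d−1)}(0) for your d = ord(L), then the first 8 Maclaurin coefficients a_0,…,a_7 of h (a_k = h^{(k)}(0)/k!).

f: a_k = -1, -3, -9/2, -9/2, -27/8, -81/40, -81/80, -243/560, …
g: a_k = 0, -6, 9, -18, 81/2, -486/5, 243, -4374/7, …
h₀=f·g: eliminate ⇒ L₀, order ≤ 1·2.
L = 27·x + (-3 - 18·x)·Dx + (1 + 3·x)·Dx^2  (order 2).
h: a_k = 0, 6, 9, 18, 0, 729/20, -567/8, 5589/28, …
ICs: h(0) = 0, h′(0) = 6.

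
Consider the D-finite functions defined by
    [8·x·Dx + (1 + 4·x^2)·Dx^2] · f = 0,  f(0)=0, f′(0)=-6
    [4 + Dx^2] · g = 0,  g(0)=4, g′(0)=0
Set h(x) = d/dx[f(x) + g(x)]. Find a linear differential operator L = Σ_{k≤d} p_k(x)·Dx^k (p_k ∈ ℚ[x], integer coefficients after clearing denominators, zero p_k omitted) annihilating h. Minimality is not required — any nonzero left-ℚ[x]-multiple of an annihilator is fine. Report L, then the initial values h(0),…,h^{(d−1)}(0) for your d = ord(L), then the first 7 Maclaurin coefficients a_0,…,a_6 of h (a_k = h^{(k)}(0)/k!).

f: a_k = 0, -6, 0, 8, 0, -96/5, 0, …
g: a_k = 4, 0, -8, 0, 8/3, 0, -16/45, …
L₀ := lclm(L_f,L_g); ord L₀ ≤ 2+2.
h=h₀': d/dx-closure on L₀ ⇒ L.
L = (-352·x + 1792·x^3 + 512·x^5) + (-4 + 112·x^2 + 576·x^4 + 256·x^6)·Dx + (-88·x + 448·x^3 + 128·x^5)·Dx^2 + (-1 + 28·x^2 + 144·x^4 + 64·x^6)·Dx^3  (order 3).
h: a_k = -6, -16, 24, 32/3, -96, -32/15, 384, …
ICs: h(0) = -6, h′(0) = -16, h′′(0) = 48.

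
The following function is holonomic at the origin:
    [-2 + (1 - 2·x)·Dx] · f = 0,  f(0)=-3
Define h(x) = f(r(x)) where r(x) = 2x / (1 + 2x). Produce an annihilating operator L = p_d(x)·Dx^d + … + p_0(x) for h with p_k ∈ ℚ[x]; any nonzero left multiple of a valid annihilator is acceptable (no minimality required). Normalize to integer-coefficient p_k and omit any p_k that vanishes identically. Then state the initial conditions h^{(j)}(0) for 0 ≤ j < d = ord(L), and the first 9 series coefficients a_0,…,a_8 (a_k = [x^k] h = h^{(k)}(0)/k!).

L = 4 + (-1 + 4·x^2)·Dx  (order 1).
h: a_k = -3, -12, -24, -48, -96, -192, -384, -768, -1536, …
ICs: h(0) = -3.

f: a_k = -3, -6, -12, -24, -48, -96, -192, -384, -768, …
Change of var in L_f (x↦r) gives L₀.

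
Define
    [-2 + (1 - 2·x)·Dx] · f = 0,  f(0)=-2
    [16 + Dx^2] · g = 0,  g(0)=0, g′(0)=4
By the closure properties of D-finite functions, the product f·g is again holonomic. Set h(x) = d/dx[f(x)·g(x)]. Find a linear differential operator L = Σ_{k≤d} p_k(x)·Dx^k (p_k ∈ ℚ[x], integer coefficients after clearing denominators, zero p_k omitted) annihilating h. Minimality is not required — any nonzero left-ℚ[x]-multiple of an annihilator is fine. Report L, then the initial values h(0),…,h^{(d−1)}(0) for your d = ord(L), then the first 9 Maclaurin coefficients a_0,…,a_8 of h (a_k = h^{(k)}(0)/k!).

f: a_k = -2, -4, -8, -16, -32, -64, -128, -256, -512, …
g: a_k = 0, 4, 0, -32/3, 0, 128/15, 0, -1024/315, 0, …
h₀=f·g: eliminate ⇒ L₀, order ≤ 1·2.
h₀' ⇒ L via d/dx closure of L₀.
L = (8 - 64·x + 64·x^2) + (-4 + 8·x)·Dx + (1 - 4·x + 4·x^2)·Dx^2  (order 2).
h: a_k = -8, -32, -32, -256/3, -896/3, -3584/5, -73216/45, -1171456/315, -2639872/315, …
ICs: h(0) = -8, h′(0) = -32.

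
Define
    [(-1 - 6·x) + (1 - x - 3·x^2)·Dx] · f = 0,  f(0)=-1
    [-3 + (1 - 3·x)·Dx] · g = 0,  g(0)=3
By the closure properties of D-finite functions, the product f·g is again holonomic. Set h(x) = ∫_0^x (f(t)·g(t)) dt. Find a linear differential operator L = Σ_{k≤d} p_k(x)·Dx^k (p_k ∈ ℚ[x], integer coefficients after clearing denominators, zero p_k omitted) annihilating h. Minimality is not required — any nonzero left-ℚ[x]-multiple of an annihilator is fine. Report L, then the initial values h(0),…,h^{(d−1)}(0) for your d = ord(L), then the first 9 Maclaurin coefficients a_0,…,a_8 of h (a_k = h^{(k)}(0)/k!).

f: a_k = -1, -1, -4, -7, -19, -40, -97, -217, -508, …
g: a_k = 3, 9, 27, 81, 243, 729, 2187, 6561, 19683, …
Product ⇒ symmetric product L₀, ord ≤ 1.
h=∫h₀ ⇒ L = L₀·Dx.
L = (-4 + 27·x^2)·Dx + (1 - 4·x + 9·x^3)·Dx^2  (order 2).
h: a_k = 0, -3, -6, -16, -165/4, -552/5, -296, -5619/7, -4377/2, …
ICs: h(0) = 0, h′(0) = -3.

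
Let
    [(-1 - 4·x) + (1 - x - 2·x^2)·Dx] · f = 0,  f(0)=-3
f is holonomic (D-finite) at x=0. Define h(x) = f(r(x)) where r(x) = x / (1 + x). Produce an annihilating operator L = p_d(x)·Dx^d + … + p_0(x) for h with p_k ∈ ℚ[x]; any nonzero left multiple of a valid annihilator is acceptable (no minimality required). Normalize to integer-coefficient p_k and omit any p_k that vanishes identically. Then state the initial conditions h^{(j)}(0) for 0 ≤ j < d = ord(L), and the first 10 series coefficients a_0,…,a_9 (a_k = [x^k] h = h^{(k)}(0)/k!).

L = (1 + 5·x) + (-1 - 2·x + x^2 + 2·x^3)·Dx  (order 1).
h: a_k = -3, -3, -6, 0, -12, 12, -36, 60, -132, 252, …
ICs: h(0) = -3.

f: a_k = -3, -3, -9, -15, -33, -63, -129, -255, -513, -1023, …
Change of var in L_f (x↦r) gives L₀.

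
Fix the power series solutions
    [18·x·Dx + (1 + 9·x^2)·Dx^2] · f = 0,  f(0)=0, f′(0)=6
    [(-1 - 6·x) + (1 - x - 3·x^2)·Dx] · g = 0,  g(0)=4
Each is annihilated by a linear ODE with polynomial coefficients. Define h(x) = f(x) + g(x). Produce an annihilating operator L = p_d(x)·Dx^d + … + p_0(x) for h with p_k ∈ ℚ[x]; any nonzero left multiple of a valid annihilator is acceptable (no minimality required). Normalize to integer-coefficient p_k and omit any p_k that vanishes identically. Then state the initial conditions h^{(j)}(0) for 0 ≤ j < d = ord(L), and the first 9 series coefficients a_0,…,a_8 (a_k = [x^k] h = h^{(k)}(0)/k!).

L = (72 - 288·x - 4428·x^2 - 9720·x^3 - 33534·x^4 - 13122·x^6)·Dx + (-30 - 180·x - 144·x^2 - 1728·x^3 - 9153·x^4 - 23814·x^5 - 2187·x^6 - 13122·x^7)·Dx^2 + (4 + 14·x + 114·x^2 - 36·x^3 + 459·x^4 - 1539·x^5 - 2430·x^6 - 729·x^7 - 2187·x^8)·Dx^3  (order 3).
h: a_k = 4, 10, 16, 10, 76, 1286/5, 388, 1702/7, 2032, …
ICs: h(0) = 4, h′(0) = 10, h′′(0) = 32.

f: a_k = 0, 6, 0, -18, 0, 486/5, 0, -4374/7, 0, …
g: a_k = 4, 4, 16, 28, 76, 160, 388, 868, 2032, …
Weyl lclm of L_f,L_g ⇒ L₀ (ord ≤ 3).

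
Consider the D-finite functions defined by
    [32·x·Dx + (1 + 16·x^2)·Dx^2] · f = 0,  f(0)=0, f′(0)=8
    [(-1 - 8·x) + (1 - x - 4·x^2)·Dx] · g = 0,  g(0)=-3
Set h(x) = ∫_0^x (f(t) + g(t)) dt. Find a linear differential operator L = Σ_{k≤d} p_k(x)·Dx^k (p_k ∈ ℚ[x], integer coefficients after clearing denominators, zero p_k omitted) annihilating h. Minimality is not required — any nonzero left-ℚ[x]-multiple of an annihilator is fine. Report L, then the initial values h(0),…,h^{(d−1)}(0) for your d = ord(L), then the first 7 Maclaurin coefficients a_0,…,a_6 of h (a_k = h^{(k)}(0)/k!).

f: a_k = 0, 8, 0, -128/3, 0, 2048/5, 0, …
g: a_k = -3, -3, -15, -27, -87, -195, -543, …
Weyl lclm of L_f,L_g ⇒ L₀ (ord ≤ 3).
h=∫h₀ ⇒ L = L₀·Dx.
L = (160 - 640·x - 14848·x^2 - 36864·x^3 - 178176·x^4 - 98304·x^6)·Dx^2 + (-43 - 336·x - 16·x^2 - 3072·x^3 - 35072·x^4 - 124928·x^5 - 12288·x^6 - 98304·x^7)·Dx^3 + (5 + 23·x + 272·x^2 + 16·x^3 + 2368·x^4 - 5888·x^5 - 12288·x^6 - 4096·x^7 - 16384·x^8)·Dx^4  (order 4).
h: a_k = 0, -3, 5/2, -5, -209/12, -87/5, 1073/30, …
ICs: h(0) = 0, h′(0) = -3, h′′(0) = 5, h′′′(0) = -30.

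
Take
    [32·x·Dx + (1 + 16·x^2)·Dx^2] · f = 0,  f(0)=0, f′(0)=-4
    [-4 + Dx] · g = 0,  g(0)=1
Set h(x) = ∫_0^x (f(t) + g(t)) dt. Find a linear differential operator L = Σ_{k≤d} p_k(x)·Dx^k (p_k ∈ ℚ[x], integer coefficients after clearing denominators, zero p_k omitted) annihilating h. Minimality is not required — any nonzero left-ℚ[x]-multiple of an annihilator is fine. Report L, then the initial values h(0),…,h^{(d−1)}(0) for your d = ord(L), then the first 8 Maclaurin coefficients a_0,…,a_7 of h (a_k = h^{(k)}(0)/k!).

f: a_k = 0, -4, 0, 64/3, 0, -1024/5, 0, 16384/7, …
g: a_k = 1, 4, 8, 32/3, 32/3, 128/15, 256/45, 1024/315, …
f+g: L₀ = lclm(L_f,L_g), ord ≤ 2+1.
∫: right-multiply L₀ by Dx.
L = (32 - 256·x - 512·x^2)·Dx^2 + (-12 + 48·x + 64·x^2 - 256·x^3)·Dx^3 + (1 + 4·x + 16·x^2 + 64·x^3)·Dx^4  (order 4).
h: a_k = 0, 1, 0, 8/3, 8, 32/15, -1472/45, 256/315, …
ICs: h(0) = 0, h′(0) = 1, h′′(0) = 0, h′′′(0) = 16.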